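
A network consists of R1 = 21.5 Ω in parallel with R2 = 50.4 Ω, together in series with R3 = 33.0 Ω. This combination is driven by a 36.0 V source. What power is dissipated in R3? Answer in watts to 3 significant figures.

Collapse the R1‖R2 pair into one equivalent R_p; then R_p and R3 form a series string.
R_p = (21.5×50.4)/(21.5+50.4) = 15.07 Ω
R_total = R_p + 33.0 = 15.07 + 33.0 = 48.07 Ω
I = V / R_total = 36.0 / 48.07 = 0.7489 A
R3 is the series element, so its power is I²R.
P_R3 = (0.7489)² × 33.0 = 18.51 W

18.5 W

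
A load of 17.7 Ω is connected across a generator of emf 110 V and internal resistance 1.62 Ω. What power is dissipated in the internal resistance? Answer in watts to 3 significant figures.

The source's internal resistance is just another series element carrying I; its dissipation is I²r.
I = ε / (r + R) = 110 / (1.62 + 17.7) = 5.694 A
P_int = I² r = (5.694)² × 1.62 = 52.52 W

52.5 W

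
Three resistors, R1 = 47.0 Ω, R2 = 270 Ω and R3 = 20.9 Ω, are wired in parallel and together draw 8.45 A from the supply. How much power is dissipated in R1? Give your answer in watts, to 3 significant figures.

We need the common branch voltage; get it from I_total × R_eq, then P = V²/R for the branch.
1/R_eq = 1/47.0 + 1/270 + 1/20.9 ⇒ R_eq = 13.73 Ω
V = I_total × R_eq = 8.450 × 13.73 = 116.0 V
P_R1 = V² / R1 = (116.0)² / 47.0 = 286.4 W

286 W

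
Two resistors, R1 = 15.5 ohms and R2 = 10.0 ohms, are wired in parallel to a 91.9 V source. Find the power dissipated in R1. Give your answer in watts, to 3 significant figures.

R1 sits directly across the source, so P = V²/R with V = 91.9 V.
P_R1 = V² / R1 = (91.9)² / 15.5 Ω = 544.9 W

545 W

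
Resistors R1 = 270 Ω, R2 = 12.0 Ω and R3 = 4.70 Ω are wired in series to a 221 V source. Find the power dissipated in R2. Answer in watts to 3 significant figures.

Since the resistors are in series they all carry the loop current I = V/R_total; the power in any one is I²R.
R_total = 270 + 12.0 + 4.70 = 286.7 Ω
I = V / R_total = 221 / 286.7 = 0.7708 A
P_R2 = I² × R2 = (0.7708)² × 12.0 = 7.130 W

7.13 W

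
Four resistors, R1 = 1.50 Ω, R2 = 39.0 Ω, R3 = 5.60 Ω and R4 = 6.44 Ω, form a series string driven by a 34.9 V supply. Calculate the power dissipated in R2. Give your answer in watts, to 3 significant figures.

17.2 W

In a series string the same current flows through every resistor — find that current, then P = I²R for the one we want.
R_total = 1.50 + 39.0 + 5.60 + 6.44 = 52.54 Ω
I = V / R_total = 34.9 / 52.54 = 0.6643 A
P_R2 = I² × R2 = (0.6643)² × 39.0 = 17.21 W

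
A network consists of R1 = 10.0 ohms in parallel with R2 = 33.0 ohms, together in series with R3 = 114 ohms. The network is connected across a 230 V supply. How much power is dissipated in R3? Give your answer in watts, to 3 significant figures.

Collapse the R1‖R2 pair into one equivalent R_p; then R_p and R3 form a series string.
R_p = (10.0×33.0)/(10.0+33.0) = 7.674 Ω
R_total = R_p + 114 = 7.674 + 114 = 121.7 Ω
I = V / R_total = 230 / 121.7 = 1.890 A
All the supply current flows through R3; use P = I²R3.
P_R3 = (1.890)² × 114 = 407.3 W

407 W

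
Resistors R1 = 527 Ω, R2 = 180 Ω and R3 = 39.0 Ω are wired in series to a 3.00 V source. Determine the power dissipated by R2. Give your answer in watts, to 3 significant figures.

Since the resistors are in series they all carry the loop current I = V/R_total; the power in any one is I²R.
R_total = 527 + 180 + 39.0 = 746.0 Ω
I = V / R_total = 3.00 / 746.0 = 0.004021 A
P_R2 = I² × R2 = (0.004021)² × 180 = 0.002911 W

0.00291 W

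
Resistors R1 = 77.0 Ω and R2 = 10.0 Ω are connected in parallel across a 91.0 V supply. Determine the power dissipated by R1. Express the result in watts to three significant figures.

108 W

The supply voltage appears across each parallel branch — just use P = V²/R1.
P_R1 = V² / R1 = (91.0)² / 77.0 Ω = 107.5 W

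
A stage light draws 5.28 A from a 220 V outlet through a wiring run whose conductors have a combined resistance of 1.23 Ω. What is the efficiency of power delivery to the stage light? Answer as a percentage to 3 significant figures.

97.0 %

The wiring run carries the full 5.28 A.
P_line = I² R_line = (5.280)² × 1.23 = 34.29 W
P_source = V I = 220 × 5.280 = 1162 W; P_load = 1127 W
η = P_load / P_source = 1127 / 1162 = 0.9705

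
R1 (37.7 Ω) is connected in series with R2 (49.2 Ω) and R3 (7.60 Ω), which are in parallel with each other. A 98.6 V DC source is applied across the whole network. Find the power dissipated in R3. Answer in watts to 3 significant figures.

Collapse R2‖R3 to a single equivalent, reducing the network to two series elements.
R_p = (49.2×7.60)/(49.2+7.60) = 6.583 Ω
R_total = 37.7 + 6.583 = 44.28 Ω
I = V / R_total = 98.6 / 44.28 = 2.227 A
Voltage across the parallel pair: V_p = I × R_p = 2.227 × 6.583 = 14.66 V
With V_p across R3, its power is V_p²/R3.
P_R3 = (14.66)² / 7.60 = 28.27 W

28.3 W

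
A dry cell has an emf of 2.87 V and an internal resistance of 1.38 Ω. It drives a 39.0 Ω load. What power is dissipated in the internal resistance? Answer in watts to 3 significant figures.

0.00697 W

r is in series with the load, so it carries the full circuit current — the loss in it is I²r.
I = ε / (r + R) = 2.87 / (1.38 + 39.0) = 0.07107 A
P_int = I² r = (0.07107)² × 1.38 = 0.006971 W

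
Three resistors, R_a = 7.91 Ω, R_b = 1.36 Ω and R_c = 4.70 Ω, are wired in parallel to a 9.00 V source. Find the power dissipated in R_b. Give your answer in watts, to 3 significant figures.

59.6 W

The supply voltage appears across each parallel branch — just use P = V²/R_b.
P_R_b = V² / R_b = (9.00)² / 1.36 Ω = 59.56 W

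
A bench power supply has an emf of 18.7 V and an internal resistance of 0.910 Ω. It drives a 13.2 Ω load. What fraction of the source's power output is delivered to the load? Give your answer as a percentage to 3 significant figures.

93.6 %

η = P_load/(P_load+P_int) = I²R/(I²R+I²r) = R/(R+r) — the I² cancels for series elements.
η = R / (R + r) = 13.2 / (13.2 + 0.910) = 0.9355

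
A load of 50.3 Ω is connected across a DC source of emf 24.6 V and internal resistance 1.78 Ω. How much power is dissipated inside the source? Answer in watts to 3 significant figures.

0.397 W

Internal loss is I²r, with I set by the total series resistance r+R.
I = ε / (r + R) = 24.6 / (1.78 + 50.3) = 0.4724 A
P_int = I² r = (0.4724)² × 1.78 = 0.3971 W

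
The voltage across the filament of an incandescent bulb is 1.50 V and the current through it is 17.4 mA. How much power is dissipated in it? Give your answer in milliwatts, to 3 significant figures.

Since both terminal voltage and current are stated, P = V I gives the power in one step.
P = 1.50 V × 0.01740 A = 0.02610 W

26.1 mW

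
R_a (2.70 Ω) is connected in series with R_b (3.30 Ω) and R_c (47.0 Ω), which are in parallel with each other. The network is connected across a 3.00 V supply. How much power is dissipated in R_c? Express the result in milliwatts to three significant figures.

Reduce the parallel pair to R_p first; the network is then a simple series string.
R_p = (3.30×47.0)/(3.30+47.0) = 3.083 Ω
R_total = 2.70 + 3.083 = 5.783 Ω
I = V / R_total = 3.00 / 5.783 = 0.5187 A
Voltage across the parallel pair: V_p = I × R_p = 0.5187 × 3.083 = 1.599 V
With V_p across R_c, its power is V_p²/R_c.
P_R_c = (1.599)² / 47.0 = 0.05443 W

54.4 mW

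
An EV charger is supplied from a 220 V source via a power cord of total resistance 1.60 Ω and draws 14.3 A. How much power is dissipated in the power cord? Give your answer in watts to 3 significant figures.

Line loss is just I²R for the cable — we know both I and R_line directly.
The power cord carries the full 14.3 A.
P_line = I² R_line = (14.30)² × 1.60 = 327.2 W

327 W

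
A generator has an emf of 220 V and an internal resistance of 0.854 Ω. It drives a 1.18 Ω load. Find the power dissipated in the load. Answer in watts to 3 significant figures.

The internal resistance and the load are in series, so the same I flows through both; get I from ε/(r+R), then I²R for the load.
I = ε / (r + R) = 220 / (0.854 + 1.18) = 108.2 A
P_load = I² R = (108.2)² × 1.18 = 13800 W

13800 W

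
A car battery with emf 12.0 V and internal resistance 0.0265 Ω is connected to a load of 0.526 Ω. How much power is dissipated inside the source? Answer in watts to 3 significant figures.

The internal resistance carries the same current as the load; P_int = I²r.
I = ε / (r + R) = 12.0 / (0.0265 + 0.526) = 21.72 A
P_int = I² r = (21.72)² × 0.0265 = 12.50 W

12.5 W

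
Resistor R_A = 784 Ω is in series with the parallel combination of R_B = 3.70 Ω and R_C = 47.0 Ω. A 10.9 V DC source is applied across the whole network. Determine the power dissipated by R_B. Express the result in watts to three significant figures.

0.000609 W

Collapse R_B‖R_C to a single equivalent, reducing the network to two series elements.
R_p = (3.70×47.0)/(3.70+47.0) = 3.430 Ω
R_total = 784 + 3.430 = 787.4 Ω
I = V / R_total = 10.9 / 787.4 = 0.01384 A
Voltage across the parallel pair: V_p = I × R_p = 0.01384 × 3.430 = 0.04748 V
R_B is across V_p, so use P = V²/R for that branch.
P_R_B = (0.04748)² / 3.70 = 0.0006093 W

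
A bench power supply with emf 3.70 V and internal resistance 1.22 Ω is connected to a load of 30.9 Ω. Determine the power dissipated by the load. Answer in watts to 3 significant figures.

0.410 W

Find the circuit current first, then P = I²R for the load (series elements share I).
I = ε / (r + R) = 3.70 / (1.22 + 30.9) = 0.1152 A
P_load = I² R = (0.1152)² × 30.9 = 0.4100 W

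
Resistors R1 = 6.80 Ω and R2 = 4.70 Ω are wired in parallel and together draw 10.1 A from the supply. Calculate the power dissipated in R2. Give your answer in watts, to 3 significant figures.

168 W

Only the total current is stated, so first find the parallel equivalent to get the voltage across the combination.
1/R_eq = 1/6.80 + 1/4.70 ⇒ R_eq = 2.779 Ω
V = I_total × R_eq = 10.10 × 2.779 = 28.07 V
P_R2 = V² / R2 = (28.07)² / 4.70 = 167.6 W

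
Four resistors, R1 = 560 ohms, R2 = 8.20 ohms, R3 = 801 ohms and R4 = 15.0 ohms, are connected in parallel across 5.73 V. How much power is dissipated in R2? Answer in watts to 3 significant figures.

The supply voltage appears across each parallel branch — just use P = V²/R2.
P_R2 = V² / R2 = (5.73)² / 8.20 Ω = 4.004 W

4.00 W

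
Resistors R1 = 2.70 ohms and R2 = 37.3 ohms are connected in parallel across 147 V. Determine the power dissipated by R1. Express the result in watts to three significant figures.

8000 W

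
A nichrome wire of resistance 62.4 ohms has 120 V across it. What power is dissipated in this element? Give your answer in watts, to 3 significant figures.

With V across and R both known, P = V²/R gives the dissipation directly.
P = (120 V)² / 62.4 Ω = 230.8 W

231 W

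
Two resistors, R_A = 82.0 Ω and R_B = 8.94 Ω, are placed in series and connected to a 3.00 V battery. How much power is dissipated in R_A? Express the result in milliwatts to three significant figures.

89.2 mW

Every series element carries the same I. Get I from the total resistance, then P = I² × R_A.
R_total = 82.0 + 8.94 = 90.94 Ω
I = V / R_total = 3.00 / 90.94 = 0.03299 A
P_R_A = I² × R_A = (0.03299)² × 82.0 = 0.08924 W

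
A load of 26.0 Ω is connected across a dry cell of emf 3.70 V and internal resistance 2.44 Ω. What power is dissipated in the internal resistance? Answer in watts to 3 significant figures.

Internal loss is I²r, with I set by the total series resistance r+R.
I = ε / (r + R) = 3.70 / (2.44 + 26.0) = 0.1301 A
P_int = I² r = (0.1301)² × 2.44 = 0.04130 W

0.0413 W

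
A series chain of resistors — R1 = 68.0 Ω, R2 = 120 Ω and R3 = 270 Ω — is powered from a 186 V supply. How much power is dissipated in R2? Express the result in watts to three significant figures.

Series elements share the same current, so find I first, then use P = I²R.
R_total = 68.0 + 120 + 270 = 458.0 Ω
I = V / R_total = 186 / 458.0 = 0.4061 A
P_R2 = I² × R2 = (0.4061)² × 120 = 19.79 W

19.8 W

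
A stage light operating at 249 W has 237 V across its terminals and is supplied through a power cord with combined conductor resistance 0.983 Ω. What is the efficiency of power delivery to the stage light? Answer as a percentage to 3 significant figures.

99.6 %

I = P / V = 249 / 237 = 1.051 A through the power cord.
P_line = I² R_line = (1.051)² × 0.983 = 1.085 W
P_source = P_load + P_line = 249.0 + 1.085 = 250.1 W
η = P_load / P_source = 249.0 / 250.1 = 0.9957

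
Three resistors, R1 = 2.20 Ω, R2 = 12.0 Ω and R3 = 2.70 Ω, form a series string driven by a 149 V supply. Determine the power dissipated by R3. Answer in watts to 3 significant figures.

Every series element carries the same I. Get I from the total resistance, then P = I² × R3.
R_total = 2.20 + 12.0 + 2.70 = 16.90 Ω
I = V / R_total = 149 / 16.90 = 8.817 A
P_R3 = I² × R3 = (8.817)² × 2.70 = 209.9 W

210 W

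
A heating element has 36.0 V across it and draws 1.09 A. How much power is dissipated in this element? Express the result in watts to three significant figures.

39.2 W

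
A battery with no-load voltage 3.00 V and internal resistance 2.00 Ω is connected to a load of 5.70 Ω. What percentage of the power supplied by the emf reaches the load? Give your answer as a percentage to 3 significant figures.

74.0 %

Both r and R carry the same current, so the power split is just the resistance split: η = R/(R+r).
η = R / (R + r) = 5.70 / (5.70 + 2.00) = 0.7403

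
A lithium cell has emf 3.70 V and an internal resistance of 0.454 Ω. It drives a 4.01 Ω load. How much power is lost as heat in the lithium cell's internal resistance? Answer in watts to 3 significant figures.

0.312 W

Internal loss is I²r, with I set by the total series resistance r+R.
I = ε / (r + R) = 3.70 / (0.454 + 4.01) = 0.8289 A
P_int = I² r = (0.8289)² × 0.454 = 0.3119 W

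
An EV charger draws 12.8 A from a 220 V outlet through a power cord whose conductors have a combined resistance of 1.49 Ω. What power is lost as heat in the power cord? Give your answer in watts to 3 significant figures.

244 W

The power cord and load are in series, so the same current flows in both; the loss is I²R_line.
The power cord carries the full 12.8 A.
P_line = I² R_line = (12.80)² × 1.49 = 244.1 W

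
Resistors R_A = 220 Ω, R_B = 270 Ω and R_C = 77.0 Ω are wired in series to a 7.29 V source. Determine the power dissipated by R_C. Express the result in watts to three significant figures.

0.0127 W

In a series string the same current flows through every resistor — find that current, then P = I²R for the one we want.
R_total = 220 + 270 + 77.0 = 567.0 Ω
I = V / R_total = 7.29 / 567.0 = 0.01286 A
P_R_C = I² × R_C = (0.01286)² × 77.0 = 0.01273 W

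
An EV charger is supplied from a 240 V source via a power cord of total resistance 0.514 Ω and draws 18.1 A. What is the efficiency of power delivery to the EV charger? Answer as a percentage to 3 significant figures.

The power cord carries the full 18.1 A.
P_line = I² R_line = (18.10)² × 0.514 = 168.4 W
P_source = V I = 240 × 18.10 = 4344 W; P_load = 4176 W
η = P_load / P_source = 4176 / 4344 = 0.9612

96.1 %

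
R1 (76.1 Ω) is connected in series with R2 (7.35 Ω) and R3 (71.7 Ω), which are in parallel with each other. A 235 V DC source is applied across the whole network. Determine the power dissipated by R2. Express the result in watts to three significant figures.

Collapse R2‖R3 to a single equivalent, reducing the network to two series elements.
R_p = (7.35×71.7)/(7.35+71.7) = 6.667 Ω
R_total = 76.1 + 6.667 = 82.77 Ω
I = V / R_total = 235 / 82.77 = 2.839 A
Voltage across the parallel pair: V_p = I × R_p = 2.839 × 6.667 = 18.93 V
R2 sees V_p directly, so P = V_p² / R2.
P_R2 = (18.93)² / 7.35 = 48.75 W

48.7 W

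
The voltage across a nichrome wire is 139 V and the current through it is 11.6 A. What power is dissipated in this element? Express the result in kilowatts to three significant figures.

Since both terminal voltage and current are stated, P = V I gives the power in one step.
P = 139 V × 11.60 A = 1612 W

1.61 kW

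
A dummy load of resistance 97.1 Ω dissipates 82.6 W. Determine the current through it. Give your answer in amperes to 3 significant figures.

0.922 A

Rearranging the power relation for the two known quantities gives I = √(P / R).
I = √(82.6 / 97.1) = 0.9223 A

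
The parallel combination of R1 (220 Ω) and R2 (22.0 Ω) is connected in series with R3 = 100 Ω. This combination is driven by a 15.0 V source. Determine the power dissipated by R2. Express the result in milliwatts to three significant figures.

284 mW

Collapse the R1‖R2 pair into one equivalent R_p; then R_p and R3 form a series string.
R_p = (220×22.0)/(220+22.0) = 20.00 Ω
R_total = R_p + 100 = 20.00 + 100 = 120.0 Ω
I = V / R_total = 15.0 / 120.0 = 0.1250 A
Voltage across the parallel pair: V_p = I × R_p = 0.1250 × 20.00 = 2.500 V
Use P = V²/R for R2 with V = V_p.
P_R2 = (2.500)² / 22.0 = 0.2841 W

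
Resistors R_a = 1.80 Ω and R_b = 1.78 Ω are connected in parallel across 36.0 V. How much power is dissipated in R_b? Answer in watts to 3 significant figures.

728 W

The supply voltage appears across each parallel branch — just use P = V²/R_b.
P_R_b = V² / R_b = (36.0)² / 1.78 Ω = 728.1 W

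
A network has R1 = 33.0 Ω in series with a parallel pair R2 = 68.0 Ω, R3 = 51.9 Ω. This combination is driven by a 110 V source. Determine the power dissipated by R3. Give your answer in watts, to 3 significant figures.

First combine the parallel branches into one equivalent R_p, then R1 + R_p is a series pair.
R_p = (68.0×51.9)/(68.0+51.9) = 29.43 Ω
R_total = 33.0 + 29.43 = 62.43 Ω
I = V / R_total = 110 / 62.43 = 1.762 A
Voltage across the parallel pair: V_p = I × R_p = 1.762 × 29.43 = 51.86 V
R3 is across V_p, so use P = V²/R for that branch.
P_R3 = (51.86)² / 51.9 = 51.82 W

51.8 W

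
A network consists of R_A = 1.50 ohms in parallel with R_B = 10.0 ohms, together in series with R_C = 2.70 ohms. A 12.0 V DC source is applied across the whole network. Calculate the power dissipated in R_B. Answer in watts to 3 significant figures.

1.53 W

Reduce the parallel combination to a single R_p; the circuit then becomes R_p in series with the remaining resistor.
R_p = (1.50×10.0)/(1.50+10.0) = 1.304 Ω
R_total = R_p + 2.70 = 1.304 + 2.70 = 4.004 Ω
I = V / R_total = 12.0 / 4.004 = 2.997 A
Voltage across the parallel pair: V_p = I × R_p = 2.997 × 1.304 = 3.909 V
Use P = V²/R for R_B with V = V_p.
P_R_B = (3.909)² / 10.0 = 1.528 W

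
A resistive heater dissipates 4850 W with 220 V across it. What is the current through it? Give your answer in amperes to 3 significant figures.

22.0 A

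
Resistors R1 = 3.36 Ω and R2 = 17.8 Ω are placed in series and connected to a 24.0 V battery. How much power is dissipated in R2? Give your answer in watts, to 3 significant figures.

22.9 W

Since the resistors are in series they all carry the loop current I = V/R_total; the power in any one is I²R.
R_total = 3.36 + 17.8 = 21.16 Ω
I = V / R_total = 24.0 / 21.16 = 1.134 A
P_R2 = I² × R2 = (1.134)² × 17.8 = 22.90 W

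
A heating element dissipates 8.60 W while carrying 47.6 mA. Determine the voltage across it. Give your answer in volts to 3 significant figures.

181 V

Inverting the appropriate power form: V = P / I.
V = 8.60 / 0.04760 = 180.7 V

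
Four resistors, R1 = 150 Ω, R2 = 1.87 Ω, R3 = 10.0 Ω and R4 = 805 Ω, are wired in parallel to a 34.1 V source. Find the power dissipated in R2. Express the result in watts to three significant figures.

622 W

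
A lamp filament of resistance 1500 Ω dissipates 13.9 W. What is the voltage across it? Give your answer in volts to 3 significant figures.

144 V

The two known quantities fix the third via V = √(P R).
V = √(13.9 × 1500) = 144.4 V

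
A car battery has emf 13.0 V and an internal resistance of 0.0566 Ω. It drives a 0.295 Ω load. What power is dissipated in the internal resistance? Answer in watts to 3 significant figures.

77.4 W

The source's internal resistance is just another series element carrying I; its dissipation is I²r.
I = ε / (r + R) = 13.0 / (0.0566 + 0.295) = 36.97 A
P_int = I² r = (36.97)² × 0.0566 = 77.38 W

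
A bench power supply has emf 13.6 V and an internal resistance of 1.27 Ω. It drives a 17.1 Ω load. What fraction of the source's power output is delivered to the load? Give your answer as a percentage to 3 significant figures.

Efficiency is P_load / P_total. With a series r and R sharing the same I, P = I²R for each, so η = R/(R+r).
η = R / (R + r) = 17.1 / (17.1 + 1.27) = 0.9309

93.1 %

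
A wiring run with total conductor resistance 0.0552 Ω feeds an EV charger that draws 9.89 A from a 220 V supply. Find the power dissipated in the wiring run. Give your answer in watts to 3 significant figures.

The wiring run and load are in series, so the same current flows in both; the loss is I²R_line.
The wiring run carries the full 9.89 A.
P_line = I² R_line = (9.890)² × 0.0552 = 5.399 W

5.40 W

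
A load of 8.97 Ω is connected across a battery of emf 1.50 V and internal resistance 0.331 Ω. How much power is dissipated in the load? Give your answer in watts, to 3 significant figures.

0.233 W

The internal resistance and the load are in series, so the same I flows through both; get I from ε/(r+R), then I²R for the load.
I = ε / (r + R) = 1.50 / (0.331 + 8.97) = 0.1613 A
P_load = I² R = (0.1613)² × 8.97 = 0.2333 W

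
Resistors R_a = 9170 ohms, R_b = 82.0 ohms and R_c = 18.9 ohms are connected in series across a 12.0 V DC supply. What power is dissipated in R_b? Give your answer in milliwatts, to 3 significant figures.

Since the resistors are in series they all carry the loop current I = V/R_total; the power in any one is I²R.
R_total = 9170 + 82.0 + 18.9 = 9271 Ω
I = V / R_total = 12.0 / 9271 = 0.001294 A
P_R_b = I² × R_b = (0.001294)² × 82.0 = 0.0001374 W

0.137 mW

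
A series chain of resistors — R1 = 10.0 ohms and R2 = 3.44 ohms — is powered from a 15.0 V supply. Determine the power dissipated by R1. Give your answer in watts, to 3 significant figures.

12.5 W

Since the resistors are in series they all carry the loop current I = V/R_total; the power in any one is I²R.
R_total = 10.0 + 3.44 = 13.44 Ω
I = V / R_total = 15.0 / 13.44 = 1.116 A
P_R1 = I² × R1 = (1.116)² × 10.0 = 12.46 W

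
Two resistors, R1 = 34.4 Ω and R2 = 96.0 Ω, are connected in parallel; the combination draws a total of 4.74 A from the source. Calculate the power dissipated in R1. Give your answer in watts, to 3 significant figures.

419 W

Only the total current is stated, so first find the parallel equivalent to get the voltage across the combination.
1/R_eq = 1/34.4 + 1/96.0 ⇒ R_eq = 25.33 Ω
V = I_total × R_eq = 4.740 × 25.33 = 120.0 V
P_R1 = V² / R1 = (120.0)² / 34.4 = 418.9 W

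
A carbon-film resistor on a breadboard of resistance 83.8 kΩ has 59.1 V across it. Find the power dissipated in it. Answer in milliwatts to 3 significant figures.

With V across and R both known, P = V²/R gives the dissipation directly.
P = (59.1 V)² / 83800 Ω = 0.04168 W

41.7 mW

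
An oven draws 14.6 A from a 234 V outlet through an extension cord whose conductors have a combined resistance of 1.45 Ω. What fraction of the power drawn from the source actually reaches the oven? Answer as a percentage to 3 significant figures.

91.0 %

The extension cord carries the full 14.6 A.
P_line = I² R_line = (14.60)² × 1.45 = 309.1 W
P_source = V I = 234 × 14.60 = 3416 W; P_load = 3107 W
η = P_load / P_source = 3107 / 3416 = 0.9095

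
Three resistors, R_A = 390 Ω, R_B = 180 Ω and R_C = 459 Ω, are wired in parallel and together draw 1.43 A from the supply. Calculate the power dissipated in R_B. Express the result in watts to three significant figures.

Parallel branches share V, not I — compute V via R_eq, then use V²/R for the target branch.
1/R_eq = 1/390 + 1/180 + 1/459 ⇒ R_eq = 97.10 Ω
V = I_total × R_eq = 1.430 × 97.10 = 138.9 V
P_R_B = V² / R_B = (138.9)² / 180 = 107.1 W

107 W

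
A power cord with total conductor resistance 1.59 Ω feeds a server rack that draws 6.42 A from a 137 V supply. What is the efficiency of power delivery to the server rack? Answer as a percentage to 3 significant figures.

The power cord carries the full 6.42 A.
P_line = I² R_line = (6.420)² × 1.59 = 65.53 W
P_source = V I = 137 × 6.420 = 879.5 W; P_load = 814.0 W
η = P_load / P_source = 814.0 / 879.5 = 0.9255

92.5 %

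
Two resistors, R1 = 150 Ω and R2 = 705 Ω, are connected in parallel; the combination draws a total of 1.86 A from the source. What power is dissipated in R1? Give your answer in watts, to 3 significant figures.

353 W

Parallel branches share V, not I — compute V via R_eq, then use V²/R for the target branch.
1/R_eq = 1/150 + 1/705 ⇒ R_eq = 123.7 Ω
V = I_total × R_eq = 1.860 × 123.7 = 230.1 V
P_R1 = V² / R1 = (230.1)² / 150 = 352.8 W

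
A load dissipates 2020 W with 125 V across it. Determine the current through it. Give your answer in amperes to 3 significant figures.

16.2 A

Rearranging the power relation for the two known quantities gives I = P / V.
I = 2020 / 125 = 16.16 A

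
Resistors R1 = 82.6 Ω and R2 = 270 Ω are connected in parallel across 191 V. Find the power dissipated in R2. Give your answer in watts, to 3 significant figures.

135 W

Each parallel branch sees the full supply voltage, so P = V²/R applies directly to the target branch.
P_R2 = V² / R2 = (191)² / 270 Ω = 135.1 W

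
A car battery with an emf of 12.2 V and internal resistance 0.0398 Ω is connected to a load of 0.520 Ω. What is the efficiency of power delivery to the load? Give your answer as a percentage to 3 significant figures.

92.9 %

η = P_load/(P_load+P_int) = I²R/(I²R+I²r) = R/(R+r) — the I² cancels for series elements.
η = R / (R + r) = 0.520 / (0.520 + 0.0398) = 0.9289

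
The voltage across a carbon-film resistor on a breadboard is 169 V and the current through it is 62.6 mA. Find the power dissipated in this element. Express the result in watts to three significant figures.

Since both terminal voltage and current are stated, P = V I gives the power in one step.
P = 169 V × 0.06260 A = 10.58 W

10.6 W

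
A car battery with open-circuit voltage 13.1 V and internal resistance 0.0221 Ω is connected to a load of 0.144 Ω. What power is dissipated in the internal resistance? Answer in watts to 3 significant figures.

137 W

r is in series with the load, so it carries the full circuit current — the loss in it is I²r.
I = ε / (r + R) = 13.1 / (0.0221 + 0.144) = 78.87 A
P_int = I² r = (78.87)² × 0.0221 = 137.5 W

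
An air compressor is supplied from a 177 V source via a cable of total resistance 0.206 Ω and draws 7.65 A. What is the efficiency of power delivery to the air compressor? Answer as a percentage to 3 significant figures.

99.1 %

The cable carries the full 7.65 A.
P_line = I² R_line = (7.650)² × 0.206 = 12.06 W
P_source = V I = 177 × 7.650 = 1354 W; P_load = 1342 W
η = P_load / P_source = 1342 / 1354 = 0.9911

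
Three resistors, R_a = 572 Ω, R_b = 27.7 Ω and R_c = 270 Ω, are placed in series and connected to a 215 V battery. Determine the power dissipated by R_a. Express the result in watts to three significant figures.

In a series string the same current flows through every resistor — find that current, then P = I²R for the one we want.
R_total = 572 + 27.7 + 270 = 869.7 Ω
I = V / R_total = 215 / 869.7 = 0.2472 A
P_R_a = I² × R_a = (0.2472)² × 572 = 34.96 W

35.0 W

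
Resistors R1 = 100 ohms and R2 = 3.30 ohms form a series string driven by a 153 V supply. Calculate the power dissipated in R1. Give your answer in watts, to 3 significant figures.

In a series string the same current flows through every resistor — find that current, then P = I²R for the one we want.
R_total = 100 + 3.30 = 103.3 Ω
I = V / R_total = 153 / 103.3 = 1.481 A
P_R1 = I² × R1 = (1.481)² × 100 = 219.4 W

219 W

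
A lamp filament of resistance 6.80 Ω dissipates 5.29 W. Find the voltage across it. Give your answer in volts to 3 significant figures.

From P = V I = I²R = V²/R, with the two given quantities we get V = √(P R).
V = √(5.29 × 6.80) = 5.998 V

6.00 V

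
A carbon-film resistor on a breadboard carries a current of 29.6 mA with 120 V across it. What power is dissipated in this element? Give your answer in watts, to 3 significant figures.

Since both terminal voltage and current are stated, P = V I gives the power in one step.
P = 120 V × 0.02960 A = 3.552 W

3.55 W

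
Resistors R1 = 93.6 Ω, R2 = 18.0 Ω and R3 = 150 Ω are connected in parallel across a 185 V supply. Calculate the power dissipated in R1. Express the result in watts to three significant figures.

R1 sits directly across the source, so P = V²/R with V = 185 V.
P_R1 = V² / R1 = (185)² / 93.6 Ω = 365.7 W

366 W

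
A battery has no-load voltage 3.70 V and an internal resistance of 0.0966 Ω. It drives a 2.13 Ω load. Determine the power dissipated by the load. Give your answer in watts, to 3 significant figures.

The internal resistance and the load are in series, so the same I flows through both; get I from ε/(r+R), then I²R for the load.
I = ε / (r + R) = 3.70 / (0.0966 + 2.13) = 1.662 A
P_load = I² R = (1.662)² × 2.13 = 5.882 W

5.88 W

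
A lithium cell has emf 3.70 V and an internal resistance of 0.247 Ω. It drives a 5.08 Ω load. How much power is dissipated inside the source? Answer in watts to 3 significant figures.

0.119 W

r is in series with the load, so it carries the full circuit current — the loss in it is I²r.
I = ε / (r + R) = 3.70 / (0.247 + 5.08) = 0.6946 A
P_int = I² r = (0.6946)² × 0.247 = 0.1192 W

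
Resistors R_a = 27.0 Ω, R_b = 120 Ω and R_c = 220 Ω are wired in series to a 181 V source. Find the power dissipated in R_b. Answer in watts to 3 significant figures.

In a series string the same current flows through every resistor — find that current, then P = I²R for the one we want.
R_total = 27.0 + 120 + 220 = 367.0 Ω
I = V / R_total = 181 / 367.0 = 0.4932 A
P_R_b = I² × R_b = (0.4932)² × 120 = 29.19 W

29.2 W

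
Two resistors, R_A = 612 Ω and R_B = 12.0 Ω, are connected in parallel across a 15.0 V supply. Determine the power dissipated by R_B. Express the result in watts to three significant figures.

R_B sits directly across the source, so P = V²/R with V = 15.0 V.
P_R_B = V² / R_B = (15.0)² / 12.0 Ω = 18.75 W

18.8 W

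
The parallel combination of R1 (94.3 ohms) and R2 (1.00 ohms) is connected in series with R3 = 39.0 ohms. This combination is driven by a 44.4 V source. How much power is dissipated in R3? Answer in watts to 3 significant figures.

48.1 W

First find R_p for the parallel pair, then treat R_p + R3 as a series loop.
R_p = (94.3×1.00)/(94.3+1.00) = 0.9895 Ω
R_total = R_p + 39.0 = 0.9895 + 39.0 = 39.99 Ω
I = V / R_total = 44.4 / 39.99 = 1.110 A
R3 carries the full series current, so P = I²R.
P_R3 = (1.110)² × 39.0 = 48.08 W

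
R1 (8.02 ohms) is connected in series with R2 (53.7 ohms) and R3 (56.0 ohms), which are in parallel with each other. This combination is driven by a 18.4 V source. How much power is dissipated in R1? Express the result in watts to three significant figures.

2.16 W

Reduce the parallel pair to R_p first; the network is then a simple series string.
R_p = (53.7×56.0)/(53.7+56.0) = 27.41 Ω
R_total = 8.02 + 27.41 = 35.43 Ω
I = V / R_total = 18.4 / 35.43 = 0.5193 A
R1 is in the main series path, so its power is I²R1.
P_R1 = (0.5193)² × 8.02 = 2.163 W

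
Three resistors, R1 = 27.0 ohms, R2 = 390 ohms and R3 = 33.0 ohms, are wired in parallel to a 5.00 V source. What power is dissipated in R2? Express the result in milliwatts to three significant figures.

R2 sits directly across the source, so P = V²/R with V = 5.00 V.
P_R2 = V² / R2 = (5.00)² / 390 Ω = 0.06410 W

64.1 mW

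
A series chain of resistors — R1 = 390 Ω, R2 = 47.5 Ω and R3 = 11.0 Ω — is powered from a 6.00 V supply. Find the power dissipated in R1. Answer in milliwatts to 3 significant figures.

In a series string the same current flows through every resistor — find that current, then P = I²R for the one we want.
R_total = 390 + 47.5 + 11.0 = 448.5 Ω
I = V / R_total = 6.00 / 448.5 = 0.01338 A
P_R1 = I² × R1 = (0.01338)² × 390 = 0.06980 W

69.8 mW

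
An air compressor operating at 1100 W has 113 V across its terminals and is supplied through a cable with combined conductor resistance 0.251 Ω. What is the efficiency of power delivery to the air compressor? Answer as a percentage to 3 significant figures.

97.9 %

I = P / V = 1100 / 113 = 9.735 A through the cable.
P_line = I² R_line = (9.735)² × 0.251 = 23.78 W
P_source = P_load + P_line = 1100 + 23.78 = 1124 W
η = P_load / P_source = 1100 / 1124 = 0.9788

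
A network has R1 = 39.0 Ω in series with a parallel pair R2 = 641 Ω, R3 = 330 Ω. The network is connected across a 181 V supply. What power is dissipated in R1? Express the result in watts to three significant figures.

19.4 W

Collapse R2‖R3 to a single equivalent, reducing the network to two series elements.
R_p = (641×330)/(641+330) = 217.8 Ω
R_total = 39.0 + 217.8 = 256.8 Ω
I = V / R_total = 181 / 256.8 = 0.7047 A
R1 is in the main series path, so its power is I²R1.
P_R1 = (0.7047)² × 39.0 = 19.37 W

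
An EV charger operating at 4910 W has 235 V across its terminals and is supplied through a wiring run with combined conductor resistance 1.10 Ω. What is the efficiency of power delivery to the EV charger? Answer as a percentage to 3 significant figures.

91.1 %

I = P / V = 4910 / 235 = 20.89 A through the wiring run.
P_line = I² R_line = (20.89)² × 1.10 = 480.2 W
P_source = P_load + P_line = 4910 + 480.2 = 5390 W
η = P_load / P_source = 4910 / 5390 = 0.9109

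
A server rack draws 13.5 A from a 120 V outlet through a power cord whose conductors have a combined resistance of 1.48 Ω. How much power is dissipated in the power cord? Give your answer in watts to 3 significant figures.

Line loss is just I²R for the cable — we know both I and R_line directly.
The power cord carries the full 13.5 A.
P_line = I² R_line = (13.50)² × 1.48 = 269.7 W

270 W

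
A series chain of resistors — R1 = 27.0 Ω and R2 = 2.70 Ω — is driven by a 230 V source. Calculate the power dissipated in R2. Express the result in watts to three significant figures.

In a series string the same current flows through every resistor — find that current, then P = I²R for the one we want.
R_total = 27.0 + 2.70 = 29.70 Ω
I = V / R_total = 230 / 29.70 = 7.744 A
P_R2 = I² × R2 = (7.744)² × 2.70 = 161.9 W

162 W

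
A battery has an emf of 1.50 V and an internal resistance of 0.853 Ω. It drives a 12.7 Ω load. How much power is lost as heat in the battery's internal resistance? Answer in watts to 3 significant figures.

Internal loss is I²r, with I set by the total series resistance r+R.
I = ε / (r + R) = 1.50 / (0.853 + 12.7) = 0.1107 A
P_int = I² r = (0.1107)² × 0.853 = 0.01045 W

0.0104 W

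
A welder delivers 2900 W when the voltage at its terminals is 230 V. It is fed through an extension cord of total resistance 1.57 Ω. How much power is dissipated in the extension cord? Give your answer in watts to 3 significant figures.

Line loss is just I²R for the cable — we know both I and R_line directly.
I = P / V = 2900 / 230 = 12.61 A through the extension cord.
P_line = I² R_line = (12.61)² × 1.57 = 249.6 W

250 W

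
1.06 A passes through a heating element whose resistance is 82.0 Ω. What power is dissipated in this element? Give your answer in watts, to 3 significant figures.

With I and R stated, P = I²R applies in one step.
P = (1.060 A)² × 82.0 Ω = 92.14 W

92.1 W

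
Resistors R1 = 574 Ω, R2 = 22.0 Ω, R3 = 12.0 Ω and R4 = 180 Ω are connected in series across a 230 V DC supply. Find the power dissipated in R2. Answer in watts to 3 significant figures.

1.87 W

In a series string the same current flows through every resistor — find that current, then P = I²R for the one we want.
R_total = 574 + 22.0 + 12.0 + 180 = 788.0 Ω
I = V / R_total = 230 / 788.0 = 0.2919 A
P_R2 = I² × R2 = (0.2919)² × 22.0 = 1.874 W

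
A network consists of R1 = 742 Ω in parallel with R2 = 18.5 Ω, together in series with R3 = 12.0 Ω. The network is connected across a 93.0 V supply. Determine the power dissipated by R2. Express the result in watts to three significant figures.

Combine R1 and R2 into their parallel equivalent first, reducing the network to two series resistors.
R_p = (742×18.5)/(742+18.5) = 18.05 Ω
R_total = R_p + 12.0 = 18.05 + 12.0 = 30.05 Ω
I = V / R_total = 93.0 / 30.05 = 3.095 A
Voltage across the parallel pair: V_p = I × R_p = 3.095 × 18.05 = 55.86 V
R2 has V_p across it, so P = V_p²/R2.
P_R2 = (55.86)² / 18.5 = 168.7 W

169 W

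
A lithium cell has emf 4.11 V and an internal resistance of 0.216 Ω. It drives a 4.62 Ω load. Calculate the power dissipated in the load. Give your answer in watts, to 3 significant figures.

3.34 W

The internal resistance and the load are in series, so the same I flows through both; get I from ε/(r+R), then I²R for the load.
I = ε / (r + R) = 4.11 / (0.216 + 4.62) = 0.8499 A
P_load = I² R = (0.8499)² × 4.62 = 3.337 W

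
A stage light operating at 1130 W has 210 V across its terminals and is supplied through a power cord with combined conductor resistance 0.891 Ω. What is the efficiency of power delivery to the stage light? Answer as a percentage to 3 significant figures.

97.8 %

I = P / V = 1130 / 210 = 5.381 A through the power cord.
P_line = I² R_line = (5.381)² × 0.891 = 25.80 W
P_source = P_load + P_line = 1130 + 25.80 = 1156 W
η = P_load / P_source = 1130 / 1156 = 0.9777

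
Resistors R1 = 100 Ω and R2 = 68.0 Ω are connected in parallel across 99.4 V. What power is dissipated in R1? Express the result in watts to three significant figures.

98.8 W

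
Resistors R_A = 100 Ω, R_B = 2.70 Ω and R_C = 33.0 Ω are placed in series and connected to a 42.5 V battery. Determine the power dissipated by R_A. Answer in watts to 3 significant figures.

9.81 W

In a series string the same current flows through every resistor — find that current, then P = I²R for the one we want.
R_total = 100 + 2.70 + 33.0 = 135.7 Ω
I = V / R_total = 42.5 / 135.7 = 0.3132 A
P_R_A = I² × R_A = (0.3132)² × 100 = 9.809 W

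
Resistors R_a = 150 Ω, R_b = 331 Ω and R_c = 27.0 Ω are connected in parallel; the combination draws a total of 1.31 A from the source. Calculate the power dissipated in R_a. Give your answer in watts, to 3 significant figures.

The branches share the same voltage, but only the total current is given — find V from the equivalent resistance first.
1/R_eq = 1/150 + 1/331 + 1/27.0 ⇒ R_eq = 21.40 Ω
V = I_total × R_eq = 1.310 × 21.40 = 28.04 V
P_R_a = V² / R_a = (28.04)² / 150 = 5.240 W

5.24 W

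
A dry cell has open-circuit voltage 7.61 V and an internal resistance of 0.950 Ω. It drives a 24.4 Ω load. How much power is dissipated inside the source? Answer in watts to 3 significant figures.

0.0856 W

r is in series with the load, so it carries the full circuit current — the loss in it is I²r.
I = ε / (r + R) = 7.61 / (0.950 + 24.4) = 0.3002 A
P_int = I² r = (0.3002)² × 0.950 = 0.08561 W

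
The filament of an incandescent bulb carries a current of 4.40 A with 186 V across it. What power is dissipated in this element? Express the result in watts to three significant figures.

818 W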